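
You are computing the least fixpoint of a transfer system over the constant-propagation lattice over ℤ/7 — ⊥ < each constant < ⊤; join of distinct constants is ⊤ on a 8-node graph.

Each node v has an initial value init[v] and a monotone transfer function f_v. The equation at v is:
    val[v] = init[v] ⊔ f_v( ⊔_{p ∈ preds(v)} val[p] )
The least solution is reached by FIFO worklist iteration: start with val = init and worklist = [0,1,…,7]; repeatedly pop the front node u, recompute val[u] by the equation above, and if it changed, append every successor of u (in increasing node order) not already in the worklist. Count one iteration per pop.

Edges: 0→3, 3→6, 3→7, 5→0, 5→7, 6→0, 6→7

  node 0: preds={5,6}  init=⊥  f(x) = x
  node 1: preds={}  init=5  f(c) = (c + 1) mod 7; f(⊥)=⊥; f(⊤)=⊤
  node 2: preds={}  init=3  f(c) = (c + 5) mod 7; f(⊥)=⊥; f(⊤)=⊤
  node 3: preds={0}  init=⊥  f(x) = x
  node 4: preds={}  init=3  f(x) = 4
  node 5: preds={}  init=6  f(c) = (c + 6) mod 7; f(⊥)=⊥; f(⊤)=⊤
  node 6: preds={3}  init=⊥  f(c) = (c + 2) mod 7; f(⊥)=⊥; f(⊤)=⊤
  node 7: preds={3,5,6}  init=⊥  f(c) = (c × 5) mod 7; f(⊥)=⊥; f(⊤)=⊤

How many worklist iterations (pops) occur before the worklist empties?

13

Iteration log — 13 steps:
  step 1. node 0  ⊔preds=6  new=6  old=⊥  +wl: 
  step 2. node 1  ⊔preds=⊥  new=5  stable
  step 3. node 2  ⊔preds=⊥  new=3  stable
  step 4. node 3  ⊔preds=6  new=6  old=⊥  +wl: 
  step 5. node 4  ⊔preds=⊥  new=⊤  old=3  +wl: 
  step 6. node 5  ⊔preds=⊥  new=6  stable
  step 7. node 6  ⊔preds=6  new=1  old=⊥  +wl: 0
  step 8. node 7  ⊔preds=⊤  new=⊤  old=⊥  +wl: 
  step 9. node 0  ⊔preds=⊤  new=⊤  old=6  +wl: 3
  step 10. node 3  ⊔preds=⊤  new=⊤  old=6  +wl: 6,7
  step 11. node 6  ⊔preds=⊤  new=⊤  old=1  +wl: 0
  step 12. node 7  ⊔preds=⊤  new=⊤  stable
  step 13. node 0  ⊔preds=⊤  new=⊤  stable

Least fixpoint reached:
  node 0: ⊤
  node 1: 5
  node 2: 3
  node 3: ⊤
  node 4: ⊤
  node 5: 6
  node 6: ⊤
  node 7: ⊤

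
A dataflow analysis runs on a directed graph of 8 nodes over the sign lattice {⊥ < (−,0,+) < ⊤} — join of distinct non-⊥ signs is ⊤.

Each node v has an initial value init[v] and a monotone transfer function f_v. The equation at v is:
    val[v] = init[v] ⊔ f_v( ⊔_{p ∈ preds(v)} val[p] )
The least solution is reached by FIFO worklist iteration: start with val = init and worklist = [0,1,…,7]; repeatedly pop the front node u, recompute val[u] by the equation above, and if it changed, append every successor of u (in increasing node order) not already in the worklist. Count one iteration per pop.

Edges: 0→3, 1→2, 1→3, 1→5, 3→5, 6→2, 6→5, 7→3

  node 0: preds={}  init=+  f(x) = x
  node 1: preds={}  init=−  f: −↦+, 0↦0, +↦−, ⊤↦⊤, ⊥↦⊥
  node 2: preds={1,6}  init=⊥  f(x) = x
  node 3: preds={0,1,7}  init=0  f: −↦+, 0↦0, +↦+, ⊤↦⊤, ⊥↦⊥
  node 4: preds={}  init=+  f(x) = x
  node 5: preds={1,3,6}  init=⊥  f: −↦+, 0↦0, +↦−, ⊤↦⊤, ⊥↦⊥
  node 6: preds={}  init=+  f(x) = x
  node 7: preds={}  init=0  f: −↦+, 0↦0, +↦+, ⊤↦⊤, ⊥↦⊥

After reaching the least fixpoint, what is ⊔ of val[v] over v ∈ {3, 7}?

Worklist (8 pops):
  #1 pop 0: in=⊥ → + (no change)
  #2 pop 1: in=⊥ → − (no change)
  #3 pop 2: in=⊤ → ⊤ (was ⊥); enqueue []
  #4 pop 3: in=⊤ → ⊤ (was 0); enqueue []
  #5 pop 4: in=⊥ → + (no change)
  #6 pop 5: in=⊤ → ⊤ (was ⊥); enqueue []
  #7 pop 6: in=⊥ → + (no change)
  #8 pop 7: in=⊥ → 0 (no change)

Fixpoint:
  val[0] = +
  val[1] = −
  val[2] = ⊤
  val[3] = ⊤
  val[4] = +
  val[5] = ⊤
  val[6] = +
  val[7] = 0

⊤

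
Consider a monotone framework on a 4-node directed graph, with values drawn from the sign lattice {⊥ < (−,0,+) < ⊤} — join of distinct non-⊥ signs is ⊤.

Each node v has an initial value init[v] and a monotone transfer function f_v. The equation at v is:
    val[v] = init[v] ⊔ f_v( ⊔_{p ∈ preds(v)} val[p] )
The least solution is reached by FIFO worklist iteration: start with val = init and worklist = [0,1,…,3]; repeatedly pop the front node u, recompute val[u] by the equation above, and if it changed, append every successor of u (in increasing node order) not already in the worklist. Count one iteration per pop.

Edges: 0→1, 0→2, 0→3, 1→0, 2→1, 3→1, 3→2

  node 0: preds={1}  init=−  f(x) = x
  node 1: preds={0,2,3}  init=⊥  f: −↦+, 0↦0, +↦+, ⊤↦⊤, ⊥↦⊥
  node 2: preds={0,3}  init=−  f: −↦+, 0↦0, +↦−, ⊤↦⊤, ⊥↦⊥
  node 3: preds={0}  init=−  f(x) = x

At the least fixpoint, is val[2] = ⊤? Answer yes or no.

yes

Worklist (11 pops):
  #1 pop 0: in=⊥ → − (no change)
  #2 pop 1: in=− → + (was ⊥); enqueue [0]
  #3 pop 2: in=− → ⊤ (was −); enqueue [1]
  #4 pop 3: in=− → − (no change)
  #5 pop 0: in=+ → ⊤ (was −); enqueue [2,3]
  #6 pop 1: in=⊤ → ⊤ (was +); enqueue [0]
  #7 pop 2: in=⊤ → ⊤ (no change)
  #8 pop 3: in=⊤ → ⊤ (was −); enqueue [1,2]
  #9 pop 0: in=⊤ → ⊤ (no change)
  #10 pop 1: in=⊤ → ⊤ (no change)
  #11 pop 2: in=⊤ → ⊤ (no change)

Fixpoint:
  val[0] = ⊤
  val[1] = ⊤
  val[2] = ⊤
  val[3] = ⊤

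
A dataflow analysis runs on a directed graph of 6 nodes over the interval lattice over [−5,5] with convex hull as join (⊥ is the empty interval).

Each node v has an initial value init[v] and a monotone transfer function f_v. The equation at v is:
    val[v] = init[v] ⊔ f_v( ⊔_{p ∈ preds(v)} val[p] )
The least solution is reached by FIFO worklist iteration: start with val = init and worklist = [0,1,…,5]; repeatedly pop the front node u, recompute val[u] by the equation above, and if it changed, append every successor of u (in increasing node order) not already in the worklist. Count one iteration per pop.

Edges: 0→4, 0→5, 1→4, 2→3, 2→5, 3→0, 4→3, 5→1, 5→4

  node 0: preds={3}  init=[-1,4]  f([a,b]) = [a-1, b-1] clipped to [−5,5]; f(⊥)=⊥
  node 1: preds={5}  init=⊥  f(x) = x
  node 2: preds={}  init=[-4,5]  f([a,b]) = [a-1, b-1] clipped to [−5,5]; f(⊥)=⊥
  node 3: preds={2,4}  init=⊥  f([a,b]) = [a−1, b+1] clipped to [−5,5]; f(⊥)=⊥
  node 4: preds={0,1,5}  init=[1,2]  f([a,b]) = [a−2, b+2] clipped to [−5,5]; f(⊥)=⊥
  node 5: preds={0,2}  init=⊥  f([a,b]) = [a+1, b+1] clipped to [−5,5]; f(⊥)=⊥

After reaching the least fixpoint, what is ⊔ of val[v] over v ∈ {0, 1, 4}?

[-5,5]

Iteration log — 14 steps:
  step 1. node 0  ⊔preds=⊥  new=[-1,4]  stable
  step 2. node 1  ⊔preds=⊥  new=⊥  stable
  step 3. node 2  ⊔preds=⊥  new=[-4,5]  stable
  step 4. node 3  ⊔preds=[-4,5]  new=[-5,5]  old=⊥  +wl: 0
  step 5. node 4  ⊔preds=[-1,4]  new=[-3,5]  old=[1,2]  +wl: 3
  step 6. node 5  ⊔preds=[-4,5]  new=[-3,5]  old=⊥  +wl: 1,4
  step 7. node 0  ⊔preds=[-5,5]  new=[-5,4]  old=[-1,4]  +wl: 5
  step 8. node 3  ⊔preds=[-4,5]  new=[-5,5]  stable
  step 9. node 1  ⊔preds=[-3,5]  new=[-3,5]  old=⊥  +wl: 
  step 10. node 4  ⊔preds=[-5,5]  new=[-5,5]  old=[-3,5]  +wl: 3
  step 11. node 5  ⊔preds=[-5,5]  new=[-4,5]  old=[-3,5]  +wl: 1,4
  step 12. node 3  ⊔preds=[-5,5]  new=[-5,5]  stable
  step 13. node 1  ⊔preds=[-4,5]  new=[-4,5]  old=[-3,5]  +wl: 
  step 14. node 4  ⊔preds=[-5,5]  new=[-5,5]  stable

Least fixpoint reached:
  node 0: [-5,4]
  node 1: [-4,5]
  node 2: [-4,5]
  node 3: [-5,5]
  node 4: [-5,5]
  node 5: [-4,5]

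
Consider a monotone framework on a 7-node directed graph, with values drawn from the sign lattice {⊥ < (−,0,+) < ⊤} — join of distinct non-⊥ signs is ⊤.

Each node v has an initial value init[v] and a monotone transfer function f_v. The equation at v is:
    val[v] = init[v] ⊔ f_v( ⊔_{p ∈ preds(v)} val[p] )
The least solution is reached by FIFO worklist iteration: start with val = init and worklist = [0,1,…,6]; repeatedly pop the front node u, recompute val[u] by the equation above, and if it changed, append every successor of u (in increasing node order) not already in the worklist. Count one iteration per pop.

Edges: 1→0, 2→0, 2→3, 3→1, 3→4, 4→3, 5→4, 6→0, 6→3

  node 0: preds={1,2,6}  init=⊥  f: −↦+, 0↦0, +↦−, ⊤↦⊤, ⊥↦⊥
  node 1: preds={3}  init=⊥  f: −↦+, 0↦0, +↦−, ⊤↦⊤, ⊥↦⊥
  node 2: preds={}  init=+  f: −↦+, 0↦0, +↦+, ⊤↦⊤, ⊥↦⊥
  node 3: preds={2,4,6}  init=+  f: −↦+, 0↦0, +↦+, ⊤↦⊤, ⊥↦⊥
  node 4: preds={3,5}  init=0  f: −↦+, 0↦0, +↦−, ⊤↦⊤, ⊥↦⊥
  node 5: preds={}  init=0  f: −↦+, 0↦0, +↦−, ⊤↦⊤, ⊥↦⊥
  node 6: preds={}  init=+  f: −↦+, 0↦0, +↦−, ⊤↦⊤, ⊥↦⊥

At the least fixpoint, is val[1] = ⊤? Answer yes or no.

yes

Worklist (11 pops):
  #1 pop 0: in=+ → − (was ⊥); enqueue []
  #2 pop 1: in=+ → − (was ⊥); enqueue [0]
  #3 pop 2: in=⊥ → + (no change)
  #4 pop 3: in=⊤ → ⊤ (was +); enqueue [1]
  #5 pop 4: in=⊤ → ⊤ (was 0); enqueue [3]
  #6 pop 5: in=⊥ → 0 (no change)
  #7 pop 6: in=⊥ → + (no change)
  #8 pop 0: in=⊤ → ⊤ (was −); enqueue []
  #9 pop 1: in=⊤ → ⊤ (was −); enqueue [0]
  #10 pop 3: in=⊤ → ⊤ (no change)
  #11 pop 0: in=⊤ → ⊤ (no change)

Fixpoint:
  val[0] = ⊤
  val[1] = ⊤
  val[2] = +
  val[3] = ⊤
  val[4] = ⊤
  val[5] = 0
  val[6] = +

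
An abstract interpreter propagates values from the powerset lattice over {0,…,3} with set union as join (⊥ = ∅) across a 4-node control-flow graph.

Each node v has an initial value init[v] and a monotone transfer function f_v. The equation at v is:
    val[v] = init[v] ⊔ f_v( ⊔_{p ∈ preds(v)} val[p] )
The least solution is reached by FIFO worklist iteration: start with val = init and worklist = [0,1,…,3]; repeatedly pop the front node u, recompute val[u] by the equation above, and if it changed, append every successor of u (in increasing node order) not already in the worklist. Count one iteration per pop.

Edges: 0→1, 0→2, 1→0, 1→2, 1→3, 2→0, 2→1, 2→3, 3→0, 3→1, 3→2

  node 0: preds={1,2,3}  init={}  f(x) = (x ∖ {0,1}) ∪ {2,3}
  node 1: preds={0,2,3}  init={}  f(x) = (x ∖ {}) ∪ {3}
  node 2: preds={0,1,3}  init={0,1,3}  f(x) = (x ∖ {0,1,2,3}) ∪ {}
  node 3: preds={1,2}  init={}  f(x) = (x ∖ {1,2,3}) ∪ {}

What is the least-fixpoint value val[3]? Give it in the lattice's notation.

{0}

Worklist (7 pops):
  #1 pop 0: in={0,1,3} → {2,3} (was {}); enqueue []
  #2 pop 1: in={0,1,2,3} → {0,1,2,3} (was {}); enqueue [0]
  #3 pop 2: in={0,1,2,3} → {0,1,3} (no change)
  #4 pop 3: in={0,1,2,3} → {0} (was {}); enqueue [1,2]
  #5 pop 0: in={0,1,2,3} → {2,3} (no change)
  #6 pop 1: in={0,1,2,3} → {0,1,2,3} (no change)
  #7 pop 2: in={0,1,2,3} → {0,1,3} (no change)

Fixpoint:
  val[0] = {2,3}
  val[1] = {0,1,2,3}
  val[2] = {0,1,3}
  val[3] = {0}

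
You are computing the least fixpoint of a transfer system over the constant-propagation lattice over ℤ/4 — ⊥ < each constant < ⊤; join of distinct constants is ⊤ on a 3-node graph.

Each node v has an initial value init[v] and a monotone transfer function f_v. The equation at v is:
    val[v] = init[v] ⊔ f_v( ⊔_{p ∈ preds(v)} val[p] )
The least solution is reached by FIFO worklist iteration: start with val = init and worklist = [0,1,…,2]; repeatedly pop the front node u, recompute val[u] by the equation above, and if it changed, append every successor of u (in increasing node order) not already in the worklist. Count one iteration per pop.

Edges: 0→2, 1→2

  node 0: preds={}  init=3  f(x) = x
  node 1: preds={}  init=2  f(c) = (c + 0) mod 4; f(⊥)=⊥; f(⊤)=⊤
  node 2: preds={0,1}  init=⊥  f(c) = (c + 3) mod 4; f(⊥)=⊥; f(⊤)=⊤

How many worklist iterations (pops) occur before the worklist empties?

3

Trace (3 dequeues):
  [1] u=0 | in ⊥ | out 3 | ==
  [2] u=1 | in ⊥ | out 2 | ==
  [3] u=2 | in ⊤ | out ⊤ | prev ⊥ | push {}

Converged values:
  [0] 3
  [1] 2
  [2] ⊤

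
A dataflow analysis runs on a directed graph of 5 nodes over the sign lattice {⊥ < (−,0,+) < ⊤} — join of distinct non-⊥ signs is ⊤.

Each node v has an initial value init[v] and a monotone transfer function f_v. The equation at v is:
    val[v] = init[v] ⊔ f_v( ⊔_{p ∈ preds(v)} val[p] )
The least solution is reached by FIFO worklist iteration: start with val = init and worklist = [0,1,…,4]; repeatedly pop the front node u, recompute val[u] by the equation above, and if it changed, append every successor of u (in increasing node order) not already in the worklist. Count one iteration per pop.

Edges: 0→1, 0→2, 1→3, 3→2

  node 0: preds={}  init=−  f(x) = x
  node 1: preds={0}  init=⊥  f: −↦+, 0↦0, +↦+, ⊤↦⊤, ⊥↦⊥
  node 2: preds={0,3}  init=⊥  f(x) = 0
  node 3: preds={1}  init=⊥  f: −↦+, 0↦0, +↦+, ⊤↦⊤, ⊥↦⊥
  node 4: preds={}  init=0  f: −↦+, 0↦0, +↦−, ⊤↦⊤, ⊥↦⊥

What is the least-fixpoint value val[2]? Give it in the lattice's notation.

Trace (6 dequeues):
  [1] u=0 | in ⊥ | out − | ==
  [2] u=1 | in − | out + | prev ⊥ | push {}
  [3] u=2 | in − | out 0 | prev ⊥ | push {}
  [4] u=3 | in + | out + | prev ⊥ | push {2}
  [5] u=4 | in ⊥ | out 0 | ==
  [6] u=2 | in ⊤ | out 0 | ==

Converged values:
  [0] −
  [1] +
  [2] 0
  [3] +
  [4] 0

0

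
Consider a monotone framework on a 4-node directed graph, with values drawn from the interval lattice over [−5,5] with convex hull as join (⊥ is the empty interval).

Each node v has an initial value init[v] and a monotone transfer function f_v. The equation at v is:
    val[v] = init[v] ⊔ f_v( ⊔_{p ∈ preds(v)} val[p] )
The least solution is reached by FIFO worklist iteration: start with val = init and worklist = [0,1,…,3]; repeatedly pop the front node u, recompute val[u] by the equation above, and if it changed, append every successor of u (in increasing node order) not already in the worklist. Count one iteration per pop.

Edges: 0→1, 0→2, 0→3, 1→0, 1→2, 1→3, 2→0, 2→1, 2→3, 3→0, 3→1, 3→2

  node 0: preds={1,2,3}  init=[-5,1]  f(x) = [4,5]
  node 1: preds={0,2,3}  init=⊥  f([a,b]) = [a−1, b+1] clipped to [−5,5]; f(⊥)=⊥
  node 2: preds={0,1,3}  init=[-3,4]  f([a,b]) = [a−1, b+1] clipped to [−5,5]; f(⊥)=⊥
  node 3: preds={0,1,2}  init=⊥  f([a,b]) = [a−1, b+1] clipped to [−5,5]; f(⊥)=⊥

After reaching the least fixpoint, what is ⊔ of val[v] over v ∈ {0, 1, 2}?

[-5,5]

Worklist (7 pops):
  #1 pop 0: in=[-3,4] → [-5,5] (was [-5,1]); enqueue []
  #2 pop 1: in=[-5,5] → [-5,5] (was ⊥); enqueue [0]
  #3 pop 2: in=[-5,5] → [-5,5] (was [-3,4]); enqueue [1]
  #4 pop 3: in=[-5,5] → [-5,5] (was ⊥); enqueue [2]
  #5 pop 0: in=[-5,5] → [-5,5] (no change)
  #6 pop 1: in=[-5,5] → [-5,5] (no change)
  #7 pop 2: in=[-5,5] → [-5,5] (no change)

Fixpoint:
  val[0] = [-5,5]
  val[1] = [-5,5]
  val[2] = [-5,5]
  val[3] = [-5,5]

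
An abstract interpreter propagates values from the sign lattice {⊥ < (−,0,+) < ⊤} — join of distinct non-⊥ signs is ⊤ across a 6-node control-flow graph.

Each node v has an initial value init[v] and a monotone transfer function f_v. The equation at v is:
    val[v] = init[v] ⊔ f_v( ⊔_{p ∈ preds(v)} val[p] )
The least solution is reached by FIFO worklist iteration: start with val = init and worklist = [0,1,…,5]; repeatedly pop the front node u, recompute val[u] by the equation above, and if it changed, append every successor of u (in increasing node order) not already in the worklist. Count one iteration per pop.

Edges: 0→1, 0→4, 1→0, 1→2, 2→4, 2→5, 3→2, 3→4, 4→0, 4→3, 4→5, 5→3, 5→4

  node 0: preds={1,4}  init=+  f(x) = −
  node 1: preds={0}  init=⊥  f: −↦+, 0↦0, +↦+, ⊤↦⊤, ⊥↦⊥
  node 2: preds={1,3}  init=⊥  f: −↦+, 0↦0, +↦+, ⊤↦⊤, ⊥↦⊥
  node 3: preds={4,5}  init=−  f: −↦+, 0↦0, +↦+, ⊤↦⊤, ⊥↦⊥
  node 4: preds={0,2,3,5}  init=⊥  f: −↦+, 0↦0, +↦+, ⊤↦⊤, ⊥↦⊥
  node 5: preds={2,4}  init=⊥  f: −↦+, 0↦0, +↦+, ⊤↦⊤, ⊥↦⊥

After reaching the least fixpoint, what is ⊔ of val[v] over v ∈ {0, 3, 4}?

⊤

Trace (10 dequeues):
  [1] u=0 | in ⊥ | out ⊤ | prev + | push {}
  [2] u=1 | in ⊤ | out ⊤ | prev ⊥ | push {0}
  [3] u=2 | in ⊤ | out ⊤ | prev ⊥ | push {}
  [4] u=3 | in ⊥ | out − | ==
  [5] u=4 | in ⊤ | out ⊤ | prev ⊥ | push {3}
  [6] u=5 | in ⊤ | out ⊤ | prev ⊥ | push {4}
  [7] u=0 | in ⊤ | out ⊤ | ==
  [8] u=3 | in ⊤ | out ⊤ | prev − | push {2}
  [9] u=4 | in ⊤ | out ⊤ | ==
  [10] u=2 | in ⊤ | out ⊤ | ==

Converged values:
  [0] ⊤
  [1] ⊤
  [2] ⊤
  [3] ⊤
  [4] ⊤
  [5] ⊤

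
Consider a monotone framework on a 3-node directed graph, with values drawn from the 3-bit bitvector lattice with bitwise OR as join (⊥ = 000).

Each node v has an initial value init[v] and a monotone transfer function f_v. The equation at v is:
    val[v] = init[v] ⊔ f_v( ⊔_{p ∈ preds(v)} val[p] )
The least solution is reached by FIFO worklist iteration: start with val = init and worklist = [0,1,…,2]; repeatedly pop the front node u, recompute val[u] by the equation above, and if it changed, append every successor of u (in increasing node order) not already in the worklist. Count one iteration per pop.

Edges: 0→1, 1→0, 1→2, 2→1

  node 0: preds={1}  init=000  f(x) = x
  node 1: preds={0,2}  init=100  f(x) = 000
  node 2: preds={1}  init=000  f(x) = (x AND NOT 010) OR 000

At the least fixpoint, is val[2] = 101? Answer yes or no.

no

Trace (4 dequeues):
  [1] u=0 | in 100 | out 100 | prev 000 | push {}
  [2] u=1 | in 100 | out 100 | ==
  [3] u=2 | in 100 | out 100 | prev 000 | push {1}
  [4] u=1 | in 100 | out 100 | ==

Converged values:
  [0] 100
  [1] 100
  [2] 100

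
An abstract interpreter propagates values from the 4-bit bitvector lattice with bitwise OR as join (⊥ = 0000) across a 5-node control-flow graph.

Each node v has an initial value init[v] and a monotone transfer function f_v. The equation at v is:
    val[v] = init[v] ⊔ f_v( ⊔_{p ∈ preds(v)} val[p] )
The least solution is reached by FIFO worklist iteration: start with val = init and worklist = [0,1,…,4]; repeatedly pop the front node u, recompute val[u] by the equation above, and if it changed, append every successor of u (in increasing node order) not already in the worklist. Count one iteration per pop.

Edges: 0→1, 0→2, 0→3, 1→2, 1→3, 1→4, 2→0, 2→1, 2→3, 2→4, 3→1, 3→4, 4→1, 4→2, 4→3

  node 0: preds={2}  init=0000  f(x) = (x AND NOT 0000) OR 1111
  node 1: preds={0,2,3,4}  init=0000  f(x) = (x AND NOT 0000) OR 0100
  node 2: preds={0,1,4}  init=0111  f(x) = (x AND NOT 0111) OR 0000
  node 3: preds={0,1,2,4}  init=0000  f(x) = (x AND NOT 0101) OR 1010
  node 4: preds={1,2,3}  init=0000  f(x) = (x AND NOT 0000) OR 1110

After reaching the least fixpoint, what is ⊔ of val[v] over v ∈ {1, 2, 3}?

1111

Worklist (9 pops):
  #1 pop 0: in=0111 → 1111 (was 0000); enqueue []
  #2 pop 1: in=1111 → 1111 (was 0000); enqueue []
  #3 pop 2: in=1111 → 1111 (was 0111); enqueue [0,1]
  #4 pop 3: in=1111 → 1010 (was 0000); enqueue []
  #5 pop 4: in=1111 → 1111 (was 0000); enqueue [2,3]
  #6 pop 0: in=1111 → 1111 (no change)
  #7 pop 1: in=1111 → 1111 (no change)
  #8 pop 2: in=1111 → 1111 (no change)
  #9 pop 3: in=1111 → 1010 (no change)

Fixpoint:
  val[0] = 1111
  val[1] = 1111
  val[2] = 1111
  val[3] = 1010
  val[4] = 1111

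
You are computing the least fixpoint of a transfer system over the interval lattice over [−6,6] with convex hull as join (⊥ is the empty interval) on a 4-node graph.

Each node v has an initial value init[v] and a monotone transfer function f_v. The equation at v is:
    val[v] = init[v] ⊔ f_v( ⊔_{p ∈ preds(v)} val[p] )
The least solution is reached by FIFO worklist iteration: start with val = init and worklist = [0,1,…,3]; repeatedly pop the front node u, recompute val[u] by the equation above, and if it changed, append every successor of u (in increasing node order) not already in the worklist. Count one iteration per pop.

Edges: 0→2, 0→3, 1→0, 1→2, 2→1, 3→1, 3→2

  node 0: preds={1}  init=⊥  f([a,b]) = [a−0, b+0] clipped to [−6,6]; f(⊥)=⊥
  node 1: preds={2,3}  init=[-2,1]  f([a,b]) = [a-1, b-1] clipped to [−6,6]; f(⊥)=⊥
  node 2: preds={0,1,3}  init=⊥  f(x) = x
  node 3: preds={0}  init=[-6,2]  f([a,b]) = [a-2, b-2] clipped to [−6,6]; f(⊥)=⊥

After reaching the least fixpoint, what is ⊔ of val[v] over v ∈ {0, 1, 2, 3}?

[-6,2]

Trace (8 dequeues):
  [1] u=0 | in [-2,1] | out [-2,1] | prev ⊥ | push {}
  [2] u=1 | in [-6,2] | out [-6,1] | prev [-2,1] | push {0}
  [3] u=2 | in [-6,2] | out [-6,2] | prev ⊥ | push {1}
  [4] u=3 | in [-2,1] | out [-6,2] | ==
  [5] u=0 | in [-6,1] | out [-6,1] | prev [-2,1] | push {2,3}
  [6] u=1 | in [-6,2] | out [-6,1] | ==
  [7] u=2 | in [-6,2] | out [-6,2] | ==
  [8] u=3 | in [-6,1] | out [-6,2] | ==

Converged values:
  [0] [-6,1]
  [1] [-6,1]
  [2] [-6,2]
  [3] [-6,2]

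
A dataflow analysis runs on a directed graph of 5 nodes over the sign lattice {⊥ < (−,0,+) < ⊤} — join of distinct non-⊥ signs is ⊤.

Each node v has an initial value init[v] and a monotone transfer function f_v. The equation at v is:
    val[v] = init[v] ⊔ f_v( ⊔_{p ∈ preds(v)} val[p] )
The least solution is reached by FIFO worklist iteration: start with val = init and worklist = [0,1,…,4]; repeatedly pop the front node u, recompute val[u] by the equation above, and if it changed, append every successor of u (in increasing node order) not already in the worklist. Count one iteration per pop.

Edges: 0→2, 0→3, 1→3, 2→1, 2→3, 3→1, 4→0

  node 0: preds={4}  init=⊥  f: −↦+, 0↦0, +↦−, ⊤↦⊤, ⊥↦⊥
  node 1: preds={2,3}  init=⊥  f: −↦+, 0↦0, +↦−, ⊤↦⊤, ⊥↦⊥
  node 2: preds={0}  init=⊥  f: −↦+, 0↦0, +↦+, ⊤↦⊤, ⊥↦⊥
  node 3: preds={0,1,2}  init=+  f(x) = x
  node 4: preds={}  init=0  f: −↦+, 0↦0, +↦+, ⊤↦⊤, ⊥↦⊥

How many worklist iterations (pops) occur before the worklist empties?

7

Worklist (7 pops):
  #1 pop 0: in=0 → 0 (was ⊥); enqueue []
  #2 pop 1: in=+ → − (was ⊥); enqueue []
  #3 pop 2: in=0 → 0 (was ⊥); enqueue [1]
  #4 pop 3: in=⊤ → ⊤ (was +); enqueue []
  #5 pop 4: in=⊥ → 0 (no change)
  #6 pop 1: in=⊤ → ⊤ (was −); enqueue [3]
  #7 pop 3: in=⊤ → ⊤ (no change)

Fixpoint:
  val[0] = 0
  val[1] = ⊤
  val[2] = 0
  val[3] = ⊤
  val[4] = 0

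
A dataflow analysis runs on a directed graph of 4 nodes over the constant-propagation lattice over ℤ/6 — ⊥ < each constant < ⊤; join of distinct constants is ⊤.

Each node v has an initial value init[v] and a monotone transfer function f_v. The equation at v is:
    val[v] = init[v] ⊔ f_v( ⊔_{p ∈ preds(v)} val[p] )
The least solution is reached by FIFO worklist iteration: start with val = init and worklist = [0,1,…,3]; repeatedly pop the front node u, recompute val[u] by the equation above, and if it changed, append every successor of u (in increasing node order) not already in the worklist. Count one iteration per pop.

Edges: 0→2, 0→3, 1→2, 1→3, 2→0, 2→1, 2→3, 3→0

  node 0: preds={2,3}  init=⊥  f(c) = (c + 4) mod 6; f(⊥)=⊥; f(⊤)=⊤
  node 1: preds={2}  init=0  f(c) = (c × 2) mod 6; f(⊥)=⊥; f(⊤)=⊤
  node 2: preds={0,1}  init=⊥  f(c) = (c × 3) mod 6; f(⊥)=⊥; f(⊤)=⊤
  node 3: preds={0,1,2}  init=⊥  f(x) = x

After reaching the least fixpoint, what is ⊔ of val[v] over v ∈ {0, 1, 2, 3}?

⊤

Trace (12 dequeues):
  [1] u=0 | in ⊥ | out ⊥ | ==
  [2] u=1 | in ⊥ | out 0 | ==
  [3] u=2 | in 0 | out 0 | prev ⊥ | push {0,1}
  [4] u=3 | in 0 | out 0 | prev ⊥ | push {}
  [5] u=0 | in 0 | out 4 | prev ⊥ | push {2,3}
  [6] u=1 | in 0 | out 0 | ==
  [7] u=2 | in ⊤ | out ⊤ | prev 0 | push {0,1}
  [8] u=3 | in ⊤ | out ⊤ | prev 0 | push {}
  [9] u=0 | in ⊤ | out ⊤ | prev 4 | push {2,3}
  [10] u=1 | in ⊤ | out ⊤ | prev 0 | push {}
  [11] u=2 | in ⊤ | out ⊤ | ==
  [12] u=3 | in ⊤ | out ⊤ | ==

Converged values:
  [0] ⊤
  [1] ⊤
  [2] ⊤
  [3] ⊤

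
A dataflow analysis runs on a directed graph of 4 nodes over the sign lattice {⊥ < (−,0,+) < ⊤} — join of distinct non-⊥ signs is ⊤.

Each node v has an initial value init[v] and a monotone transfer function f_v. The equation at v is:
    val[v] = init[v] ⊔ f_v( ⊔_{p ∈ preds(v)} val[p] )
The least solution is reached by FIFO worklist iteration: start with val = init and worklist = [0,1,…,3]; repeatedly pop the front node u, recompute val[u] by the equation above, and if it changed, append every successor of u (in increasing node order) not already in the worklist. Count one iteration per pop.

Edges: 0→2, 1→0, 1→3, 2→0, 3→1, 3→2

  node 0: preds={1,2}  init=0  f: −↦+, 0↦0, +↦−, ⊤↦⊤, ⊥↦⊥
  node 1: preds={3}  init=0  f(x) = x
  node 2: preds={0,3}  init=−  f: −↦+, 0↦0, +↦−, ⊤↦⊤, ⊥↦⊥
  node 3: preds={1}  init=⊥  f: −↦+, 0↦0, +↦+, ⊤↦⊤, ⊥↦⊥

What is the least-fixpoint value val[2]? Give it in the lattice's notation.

⊤

Iteration log — 7 steps:
  step 1. node 0  ⊔preds=⊤  new=⊤  old=0  +wl: 
  step 2. node 1  ⊔preds=⊥  new=0  stable
  step 3. node 2  ⊔preds=⊤  new=⊤  old=−  +wl: 0
  step 4. node 3  ⊔preds=0  new=0  old=⊥  +wl: 1,2
  step 5. node 0  ⊔preds=⊤  new=⊤  stable
  step 6. node 1  ⊔preds=0  new=0  stable
  step 7. node 2  ⊔preds=⊤  new=⊤  stable

Least fixpoint reached:
  node 0: ⊤
  node 1: 0
  node 2: ⊤
  node 3: 0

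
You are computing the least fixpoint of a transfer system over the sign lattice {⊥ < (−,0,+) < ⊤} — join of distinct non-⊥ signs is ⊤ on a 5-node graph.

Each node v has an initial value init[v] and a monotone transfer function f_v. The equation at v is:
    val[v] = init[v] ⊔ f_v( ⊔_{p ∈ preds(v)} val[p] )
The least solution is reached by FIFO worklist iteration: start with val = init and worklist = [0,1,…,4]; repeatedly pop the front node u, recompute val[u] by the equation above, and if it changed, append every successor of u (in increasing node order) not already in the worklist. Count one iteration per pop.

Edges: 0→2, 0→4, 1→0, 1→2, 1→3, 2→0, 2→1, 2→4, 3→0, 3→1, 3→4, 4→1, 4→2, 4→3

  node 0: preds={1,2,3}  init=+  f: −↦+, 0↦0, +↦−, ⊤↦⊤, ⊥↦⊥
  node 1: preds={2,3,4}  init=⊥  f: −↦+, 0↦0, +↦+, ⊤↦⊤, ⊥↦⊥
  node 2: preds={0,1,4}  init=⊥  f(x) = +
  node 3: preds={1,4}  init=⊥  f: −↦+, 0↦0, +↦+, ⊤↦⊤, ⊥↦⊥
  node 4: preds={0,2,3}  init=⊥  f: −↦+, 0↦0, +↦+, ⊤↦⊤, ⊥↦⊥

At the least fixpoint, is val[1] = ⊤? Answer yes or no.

yes

Iteration log — 17 steps:
  step 1. node 0  ⊔preds=⊥  new=+  stable
  step 2. node 1  ⊔preds=⊥  new=⊥  stable
  step 3. node 2  ⊔preds=+  new=+  old=⊥  +wl: 0,1
  step 4. node 3  ⊔preds=⊥  new=⊥  stable
  step 5. node 4  ⊔preds=+  new=+  old=⊥  +wl: 2,3
  step 6. node 0  ⊔preds=+  new=⊤  old=+  +wl: 4
  step 7. node 1  ⊔preds=+  new=+  old=⊥  +wl: 0
  step 8. node 2  ⊔preds=⊤  new=+  stable
  step 9. node 3  ⊔preds=+  new=+  old=⊥  +wl: 1
  step 10. node 4  ⊔preds=⊤  new=⊤  old=+  +wl: 2,3
  step 11. node 0  ⊔preds=+  new=⊤  stable
  step 12. node 1  ⊔preds=⊤  new=⊤  old=+  +wl: 0
  step 13. node 2  ⊔preds=⊤  new=+  stable
  step 14. node 3  ⊔preds=⊤  new=⊤  old=+  +wl: 1,4
  step 15. node 0  ⊔preds=⊤  new=⊤  stable
  step 16. node 1  ⊔preds=⊤  new=⊤  stable
  step 17. node 4  ⊔preds=⊤  new=⊤  stable

Least fixpoint reached:
  node 0: ⊤
  node 1: ⊤
  node 2: +
  node 3: ⊤
  node 4: ⊤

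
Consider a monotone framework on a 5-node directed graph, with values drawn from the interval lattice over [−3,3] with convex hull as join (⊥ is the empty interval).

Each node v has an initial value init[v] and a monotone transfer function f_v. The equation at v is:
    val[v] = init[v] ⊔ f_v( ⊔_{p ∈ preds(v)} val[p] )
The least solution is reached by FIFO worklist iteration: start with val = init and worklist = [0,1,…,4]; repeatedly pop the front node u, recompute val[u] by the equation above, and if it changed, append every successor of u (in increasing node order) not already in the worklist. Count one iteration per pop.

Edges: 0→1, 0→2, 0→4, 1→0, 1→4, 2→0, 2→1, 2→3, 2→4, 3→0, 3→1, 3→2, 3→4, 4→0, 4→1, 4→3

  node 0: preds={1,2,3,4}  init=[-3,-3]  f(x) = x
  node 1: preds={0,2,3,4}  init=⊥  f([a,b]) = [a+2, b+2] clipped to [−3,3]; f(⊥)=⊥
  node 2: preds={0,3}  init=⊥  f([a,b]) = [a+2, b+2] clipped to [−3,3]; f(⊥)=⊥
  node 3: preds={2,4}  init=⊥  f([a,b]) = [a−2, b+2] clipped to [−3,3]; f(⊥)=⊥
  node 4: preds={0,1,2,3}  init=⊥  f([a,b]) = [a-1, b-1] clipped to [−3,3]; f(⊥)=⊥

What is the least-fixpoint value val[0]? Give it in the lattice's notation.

[-3,3]

Worklist (15 pops):
  #1 pop 0: in=⊥ → [-3,-3] (no change)
  #2 pop 1: in=[-3,-3] → [-1,-1] (was ⊥); enqueue [0]
  #3 pop 2: in=[-3,-3] → [-1,-1] (was ⊥); enqueue [1]
  #4 pop 3: in=[-1,-1] → [-3,1] (was ⊥); enqueue [2]
  #5 pop 4: in=[-3,1] → [-3,0] (was ⊥); enqueue [3]
  #6 pop 0: in=[-3,1] → [-3,1] (was [-3,-3]); enqueue [4]
  #7 pop 1: in=[-3,1] → [-1,3] (was [-1,-1]); enqueue [0]
  #8 pop 2: in=[-3,1] → [-1,3] (was [-1,-1]); enqueue [1]
  #9 pop 3: in=[-3,3] → [-3,3] (was [-3,1]); enqueue [2]
  #10 pop 4: in=[-3,3] → [-3,2] (was [-3,0]); enqueue [3]
  #11 pop 0: in=[-3,3] → [-3,3] (was [-3,1]); enqueue [4]
  #12 pop 1: in=[-3,3] → [-1,3] (no change)
  #13 pop 2: in=[-3,3] → [-1,3] (no change)
  #14 pop 3: in=[-3,3] → [-3,3] (no change)
  #15 pop 4: in=[-3,3] → [-3,2] (no change)

Fixpoint:
  val[0] = [-3,3]
  val[1] = [-1,3]
  val[2] = [-1,3]
  val[3] = [-3,3]
  val[4] = [-3,2]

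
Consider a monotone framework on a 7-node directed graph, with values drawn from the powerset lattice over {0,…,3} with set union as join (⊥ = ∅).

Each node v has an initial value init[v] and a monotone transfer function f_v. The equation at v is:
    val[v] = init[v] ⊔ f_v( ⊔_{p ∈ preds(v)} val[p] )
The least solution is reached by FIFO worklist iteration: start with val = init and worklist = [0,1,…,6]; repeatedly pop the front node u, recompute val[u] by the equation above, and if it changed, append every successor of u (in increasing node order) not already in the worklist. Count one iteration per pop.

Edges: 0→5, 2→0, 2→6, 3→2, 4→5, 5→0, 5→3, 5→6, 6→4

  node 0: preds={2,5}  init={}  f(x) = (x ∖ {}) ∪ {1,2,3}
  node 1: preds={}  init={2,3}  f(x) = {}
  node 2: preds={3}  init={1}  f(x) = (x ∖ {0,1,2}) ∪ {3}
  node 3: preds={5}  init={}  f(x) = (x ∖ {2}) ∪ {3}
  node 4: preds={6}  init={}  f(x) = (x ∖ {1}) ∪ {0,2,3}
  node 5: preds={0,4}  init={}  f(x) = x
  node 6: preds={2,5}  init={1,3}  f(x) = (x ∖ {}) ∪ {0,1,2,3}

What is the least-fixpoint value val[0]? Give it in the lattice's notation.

{0,1,2,3}

Iteration log — 13 steps:
  step 1. node 0  ⊔preds={1}  new={1,2,3}  old={}  +wl: 
  step 2. node 1  ⊔preds={}  new={2,3}  stable
  step 3. node 2  ⊔preds={}  new={1,3}  old={1}  +wl: 0
  step 4. node 3  ⊔preds={}  new={3}  old={}  +wl: 2
  step 5. node 4  ⊔preds={1,3}  new={0,2,3}  old={}  +wl: 
  step 6. node 5  ⊔preds={0,1,2,3}  new={0,1,2,3}  old={}  +wl: 3
  step 7. node 6  ⊔preds={0,1,2,3}  new={0,1,2,3}  old={1,3}  +wl: 4
  step 8. node 0  ⊔preds={0,1,2,3}  new={0,1,2,3}  old={1,2,3}  +wl: 5
  step 9. node 2  ⊔preds={3}  new={1,3}  stable
  step 10. node 3  ⊔preds={0,1,2,3}  new={0,1,3}  old={3}  +wl: 2
  step 11. node 4  ⊔preds={0,1,2,3}  new={0,2,3}  stable
  step 12. node 5  ⊔preds={0,1,2,3}  new={0,1,2,3}  stable
  step 13. node 2  ⊔preds={0,1,3}  new={1,3}  stable

Least fixpoint reached:
  node 0: {0,1,2,3}
  node 1: {2,3}
  node 2: {1,3}
  node 3: {0,1,3}
  node 4: {0,2,3}
  node 5: {0,1,2,3}
  node 6: {0,1,2,3}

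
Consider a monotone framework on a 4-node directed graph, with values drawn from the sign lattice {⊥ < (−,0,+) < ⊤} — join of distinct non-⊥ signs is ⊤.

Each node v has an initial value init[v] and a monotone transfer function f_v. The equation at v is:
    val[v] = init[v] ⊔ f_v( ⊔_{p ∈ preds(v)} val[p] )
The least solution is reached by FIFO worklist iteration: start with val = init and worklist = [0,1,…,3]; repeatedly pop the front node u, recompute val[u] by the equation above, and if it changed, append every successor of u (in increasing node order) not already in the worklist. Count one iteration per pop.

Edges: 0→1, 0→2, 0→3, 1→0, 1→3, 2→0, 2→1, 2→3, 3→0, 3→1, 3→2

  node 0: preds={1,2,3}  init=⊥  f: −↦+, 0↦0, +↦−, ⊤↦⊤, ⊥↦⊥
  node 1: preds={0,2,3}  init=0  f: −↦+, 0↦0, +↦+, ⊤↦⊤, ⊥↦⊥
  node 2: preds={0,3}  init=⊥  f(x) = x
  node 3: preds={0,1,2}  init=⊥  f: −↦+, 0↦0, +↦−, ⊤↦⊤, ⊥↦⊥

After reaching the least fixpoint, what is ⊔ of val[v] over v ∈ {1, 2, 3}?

0

Trace (7 dequeues):
  [1] u=0 | in 0 | out 0 | prev ⊥ | push {}
  [2] u=1 | in 0 | out 0 | ==
  [3] u=2 | in 0 | out 0 | prev ⊥ | push {0,1}
  [4] u=3 | in 0 | out 0 | prev ⊥ | push {2}
  [5] u=0 | in 0 | out 0 | ==
  [6] u=1 | in 0 | out 0 | ==
  [7] u=2 | in 0 | out 0 | ==

Converged values:
  [0] 0
  [1] 0
  [2] 0
  [3] 0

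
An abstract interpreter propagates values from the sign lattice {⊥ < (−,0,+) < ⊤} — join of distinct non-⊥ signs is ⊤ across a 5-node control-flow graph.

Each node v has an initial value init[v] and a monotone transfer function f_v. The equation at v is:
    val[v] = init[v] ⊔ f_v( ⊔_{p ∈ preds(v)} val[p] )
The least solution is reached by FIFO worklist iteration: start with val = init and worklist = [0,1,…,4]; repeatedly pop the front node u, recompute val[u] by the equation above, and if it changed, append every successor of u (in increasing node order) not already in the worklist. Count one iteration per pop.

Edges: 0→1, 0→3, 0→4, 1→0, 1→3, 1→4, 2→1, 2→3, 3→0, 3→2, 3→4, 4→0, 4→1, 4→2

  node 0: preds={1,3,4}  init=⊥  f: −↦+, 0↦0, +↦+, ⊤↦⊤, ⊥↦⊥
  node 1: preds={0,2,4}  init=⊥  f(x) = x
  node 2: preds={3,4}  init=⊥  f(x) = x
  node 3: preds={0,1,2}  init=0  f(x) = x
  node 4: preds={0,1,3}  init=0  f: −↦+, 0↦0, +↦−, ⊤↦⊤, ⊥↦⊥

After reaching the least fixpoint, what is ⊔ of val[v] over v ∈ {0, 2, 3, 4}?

0

Iteration log — 7 steps:
  step 1. node 0  ⊔preds=0  new=0  old=⊥  +wl: 
  step 2. node 1  ⊔preds=0  new=0  old=⊥  +wl: 0
  step 3. node 2  ⊔preds=0  new=0  old=⊥  +wl: 1
  step 4. node 3  ⊔preds=0  new=0  stable
  step 5. node 4  ⊔preds=0  new=0  stable
  step 6. node 0  ⊔preds=0  new=0  stable
  step 7. node 1  ⊔preds=0  new=0  stable

Least fixpoint reached:
  node 0: 0
  node 1: 0
  node 2: 0
  node 3: 0
  node 4: 0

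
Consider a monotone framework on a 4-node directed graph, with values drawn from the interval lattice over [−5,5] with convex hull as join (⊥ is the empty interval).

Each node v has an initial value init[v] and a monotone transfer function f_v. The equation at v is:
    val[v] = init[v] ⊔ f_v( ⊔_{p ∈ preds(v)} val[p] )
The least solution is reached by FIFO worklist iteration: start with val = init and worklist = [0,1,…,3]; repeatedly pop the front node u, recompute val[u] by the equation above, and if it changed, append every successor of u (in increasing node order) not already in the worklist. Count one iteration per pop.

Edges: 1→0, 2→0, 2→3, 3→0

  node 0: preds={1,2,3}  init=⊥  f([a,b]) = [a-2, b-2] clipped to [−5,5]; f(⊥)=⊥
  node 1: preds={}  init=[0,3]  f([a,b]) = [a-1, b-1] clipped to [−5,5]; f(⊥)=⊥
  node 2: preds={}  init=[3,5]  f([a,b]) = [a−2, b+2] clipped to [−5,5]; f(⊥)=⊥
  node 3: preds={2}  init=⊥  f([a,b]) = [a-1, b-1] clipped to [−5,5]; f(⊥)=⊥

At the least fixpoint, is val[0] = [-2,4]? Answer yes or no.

Trace (5 dequeues):
  [1] u=0 | in [0,5] | out [-2,3] | prev ⊥ | push {}
  [2] u=1 | in ⊥ | out [0,3] | ==
  [3] u=2 | in ⊥ | out [3,5] | ==
  [4] u=3 | in [3,5] | out [2,4] | prev ⊥ | push {0}
  [5] u=0 | in [0,5] | out [-2,3] | ==

Converged values:
  [0] [-2,3]
  [1] [0,3]
  [2] [3,5]
  [3] [2,4]

no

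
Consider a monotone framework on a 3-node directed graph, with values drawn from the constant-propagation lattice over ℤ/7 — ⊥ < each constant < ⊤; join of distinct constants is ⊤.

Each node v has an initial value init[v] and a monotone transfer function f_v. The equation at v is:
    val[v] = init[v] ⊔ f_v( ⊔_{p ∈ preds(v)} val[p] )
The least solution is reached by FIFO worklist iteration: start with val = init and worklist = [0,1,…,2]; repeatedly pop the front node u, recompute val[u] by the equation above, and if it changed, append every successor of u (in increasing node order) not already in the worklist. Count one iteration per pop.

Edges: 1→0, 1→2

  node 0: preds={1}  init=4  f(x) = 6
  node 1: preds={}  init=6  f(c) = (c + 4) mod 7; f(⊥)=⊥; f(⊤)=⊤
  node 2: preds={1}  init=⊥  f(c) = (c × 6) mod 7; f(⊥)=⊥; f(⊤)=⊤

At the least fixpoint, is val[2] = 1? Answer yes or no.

Worklist (3 pops):
  #1 pop 0: in=6 → ⊤ (was 4); enqueue []
  #2 pop 1: in=⊥ → 6 (no change)
  #3 pop 2: in=6 → 1 (was ⊥); enqueue []

Fixpoint:
  val[0] = ⊤
  val[1] = 6
  val[2] = 1

yes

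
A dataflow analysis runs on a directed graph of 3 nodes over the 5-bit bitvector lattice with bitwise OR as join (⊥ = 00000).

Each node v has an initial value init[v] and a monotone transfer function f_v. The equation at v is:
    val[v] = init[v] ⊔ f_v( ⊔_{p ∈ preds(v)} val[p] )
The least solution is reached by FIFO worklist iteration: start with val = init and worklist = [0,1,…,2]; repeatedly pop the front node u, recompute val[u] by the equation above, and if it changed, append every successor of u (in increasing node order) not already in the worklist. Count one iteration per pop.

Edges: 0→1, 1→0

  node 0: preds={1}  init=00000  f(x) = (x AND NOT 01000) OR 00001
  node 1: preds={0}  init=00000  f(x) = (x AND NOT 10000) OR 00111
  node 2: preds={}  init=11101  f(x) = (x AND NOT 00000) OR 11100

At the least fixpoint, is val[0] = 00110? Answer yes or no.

Trace (5 dequeues):
  [1] u=0 | in 00000 | out 00001 | prev 00000 | push {}
  [2] u=1 | in 00001 | out 00111 | prev 00000 | push {0}
  [3] u=2 | in 00000 | out 11101 | ==
  [4] u=0 | in 00111 | out 00111 | prev 00001 | push {1}
  [5] u=1 | in 00111 | out 00111 | ==

Converged values:
  [0] 00111
  [1] 00111
  [2] 11101

no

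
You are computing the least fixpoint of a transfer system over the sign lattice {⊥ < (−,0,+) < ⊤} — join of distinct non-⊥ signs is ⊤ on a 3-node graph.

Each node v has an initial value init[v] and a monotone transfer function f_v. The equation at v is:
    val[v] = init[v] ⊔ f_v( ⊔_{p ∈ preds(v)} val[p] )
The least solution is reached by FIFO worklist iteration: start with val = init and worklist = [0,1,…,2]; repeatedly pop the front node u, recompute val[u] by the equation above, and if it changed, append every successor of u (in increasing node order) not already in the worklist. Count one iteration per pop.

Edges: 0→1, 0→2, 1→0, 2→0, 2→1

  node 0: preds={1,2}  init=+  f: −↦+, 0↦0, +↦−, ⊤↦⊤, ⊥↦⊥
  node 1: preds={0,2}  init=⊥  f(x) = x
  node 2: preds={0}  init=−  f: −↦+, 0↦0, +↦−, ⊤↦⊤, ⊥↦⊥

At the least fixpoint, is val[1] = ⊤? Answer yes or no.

yes

Trace (8 dequeues):
  [1] u=0 | in − | out + | ==
  [2] u=1 | in ⊤ | out ⊤ | prev ⊥ | push {0}
  [3] u=2 | in + | out − | ==
  [4] u=0 | in ⊤ | out ⊤ | prev + | push {1,2}
  [5] u=1 | in ⊤ | out ⊤ | ==
  [6] u=2 | in ⊤ | out ⊤ | prev − | push {0,1}
  [7] u=0 | in ⊤ | out ⊤ | ==
  [8] u=1 | in ⊤ | out ⊤ | ==

Converged values:
  [0] ⊤
  [1] ⊤
  [2] ⊤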